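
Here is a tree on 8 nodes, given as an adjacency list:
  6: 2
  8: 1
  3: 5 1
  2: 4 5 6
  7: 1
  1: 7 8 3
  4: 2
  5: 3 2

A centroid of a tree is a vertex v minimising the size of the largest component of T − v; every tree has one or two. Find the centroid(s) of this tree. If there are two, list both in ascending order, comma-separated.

3, 5

Removing 5 splits the tree into components of sizes 4, 3; the largest is 4 ≤ ⌊8/2⌋ = 4.
3 is adjacent to 5 and is also a centroid (the largest component after removing it is likewise 4).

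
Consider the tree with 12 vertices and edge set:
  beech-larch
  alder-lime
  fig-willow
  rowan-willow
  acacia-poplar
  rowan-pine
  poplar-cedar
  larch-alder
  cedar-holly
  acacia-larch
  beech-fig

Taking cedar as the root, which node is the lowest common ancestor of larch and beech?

larch

Ancestors of larch (toward the root): larch, acacia, poplar, cedar.
Ancestors of beech: beech, larch, acacia, poplar, cedar.
The deepest node appearing in both lists is larch.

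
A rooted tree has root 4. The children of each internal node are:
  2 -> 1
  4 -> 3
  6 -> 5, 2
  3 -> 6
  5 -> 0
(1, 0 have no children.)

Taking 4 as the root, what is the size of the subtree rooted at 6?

5

The subtree rooted at 6 contains: 6, 2, 5, 1, 0 — 5 nodes.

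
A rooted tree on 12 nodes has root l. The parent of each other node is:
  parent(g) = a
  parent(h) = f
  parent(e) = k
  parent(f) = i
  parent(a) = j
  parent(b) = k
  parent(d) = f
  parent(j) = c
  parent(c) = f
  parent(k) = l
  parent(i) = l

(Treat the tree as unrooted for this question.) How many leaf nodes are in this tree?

Degree-1 nodes: b, d, e, g, h — 5 of them.

5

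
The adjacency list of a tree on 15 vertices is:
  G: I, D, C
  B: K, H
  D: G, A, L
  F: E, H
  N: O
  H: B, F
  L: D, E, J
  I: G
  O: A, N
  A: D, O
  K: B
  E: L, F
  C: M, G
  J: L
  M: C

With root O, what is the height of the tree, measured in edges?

A deepest node is K, reached by O-A-D-L-E-F-H-B-K.
That path has 8 edges, so the height is 8.

8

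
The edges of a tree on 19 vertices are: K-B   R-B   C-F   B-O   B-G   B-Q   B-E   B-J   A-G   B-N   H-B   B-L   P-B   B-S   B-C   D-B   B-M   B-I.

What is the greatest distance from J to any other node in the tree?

3

A farthest node from J is F (A also at distance 3).
The path J–B–C–F has 3 edges.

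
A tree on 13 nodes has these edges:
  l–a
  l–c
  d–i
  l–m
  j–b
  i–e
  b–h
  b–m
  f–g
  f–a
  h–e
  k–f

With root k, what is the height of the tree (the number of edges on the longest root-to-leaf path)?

A deepest node is d, reached by k–f–a–l–m–b–h–e–i–d.
That path has 9 edges, so the height is 9.

9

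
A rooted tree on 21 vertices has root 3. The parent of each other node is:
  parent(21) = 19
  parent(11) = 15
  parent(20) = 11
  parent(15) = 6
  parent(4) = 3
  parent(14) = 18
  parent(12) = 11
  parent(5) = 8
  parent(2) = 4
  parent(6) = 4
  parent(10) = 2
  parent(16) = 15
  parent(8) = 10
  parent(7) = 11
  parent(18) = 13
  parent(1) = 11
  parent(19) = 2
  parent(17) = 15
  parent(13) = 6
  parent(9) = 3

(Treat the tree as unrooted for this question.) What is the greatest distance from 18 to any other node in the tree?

The node farthest from 18 is 5, via 18-13-6-4-2-10-8-5 — 7 edges.

7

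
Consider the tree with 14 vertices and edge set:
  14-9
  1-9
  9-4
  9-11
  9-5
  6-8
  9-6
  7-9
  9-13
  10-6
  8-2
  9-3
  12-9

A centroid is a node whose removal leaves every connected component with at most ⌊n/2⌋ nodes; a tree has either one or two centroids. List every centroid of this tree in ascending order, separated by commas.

If 9 is removed the pieces have sizes 4, 1, 1, 1, 1, 1, 1, 1, 1, 1, all ≤ ⌊14/2⌋ = 7.
No neighbour of 9 does as well, so 9 is the unique centroid.

9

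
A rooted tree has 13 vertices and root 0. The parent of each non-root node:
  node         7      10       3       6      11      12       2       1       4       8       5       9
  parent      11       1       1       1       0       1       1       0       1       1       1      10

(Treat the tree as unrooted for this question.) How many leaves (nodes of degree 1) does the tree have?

9

Exactly 9 nodes have a single neighbour: 2, 3, 4, 5, 6, 7, 8, 9, 12.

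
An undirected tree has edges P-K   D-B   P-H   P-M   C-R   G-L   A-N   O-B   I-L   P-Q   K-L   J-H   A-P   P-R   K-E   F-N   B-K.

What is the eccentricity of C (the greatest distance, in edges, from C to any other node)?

The node farthest from C is O (D, I, F, G also at distance 5), via C-R-P-K-B-O — 5 edges.

5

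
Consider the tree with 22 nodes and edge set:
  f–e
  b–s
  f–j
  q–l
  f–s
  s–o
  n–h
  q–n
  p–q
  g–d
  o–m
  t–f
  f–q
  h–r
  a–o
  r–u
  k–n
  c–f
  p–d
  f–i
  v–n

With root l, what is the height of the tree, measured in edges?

The longest root-to-leaf path is l–q–f–s–o–m (5 edges).

5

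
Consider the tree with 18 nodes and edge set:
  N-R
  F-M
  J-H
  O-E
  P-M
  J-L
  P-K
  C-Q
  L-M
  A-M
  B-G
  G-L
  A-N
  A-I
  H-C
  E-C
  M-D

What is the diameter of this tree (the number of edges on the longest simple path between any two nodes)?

9

BFS from O reaches R last, at distance 9; BFS from R confirms no node is farther.
Path: O-E-C-H-J-L-M-A-N-R.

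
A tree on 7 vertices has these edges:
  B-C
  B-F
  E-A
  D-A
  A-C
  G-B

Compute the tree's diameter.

A longest path is G - B - C - A - D, with 4 edges.

4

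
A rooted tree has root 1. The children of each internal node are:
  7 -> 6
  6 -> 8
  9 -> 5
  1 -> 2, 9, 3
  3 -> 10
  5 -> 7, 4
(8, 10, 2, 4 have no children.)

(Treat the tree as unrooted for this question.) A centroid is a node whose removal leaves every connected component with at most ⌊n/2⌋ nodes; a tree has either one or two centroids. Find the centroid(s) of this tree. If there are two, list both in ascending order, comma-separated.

5, 9

If 9 is removed the pieces have sizes 5, 4, all ≤ ⌊10/2⌋ = 5.
Its neighbour 5 also leaves a largest component of size 5, so both are centroids.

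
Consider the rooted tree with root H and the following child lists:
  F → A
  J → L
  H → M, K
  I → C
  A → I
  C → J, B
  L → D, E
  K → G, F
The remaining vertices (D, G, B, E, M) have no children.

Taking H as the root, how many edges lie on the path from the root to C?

5

Climbing from C to the root: C → I → A → F → K → H. That's 5 steps.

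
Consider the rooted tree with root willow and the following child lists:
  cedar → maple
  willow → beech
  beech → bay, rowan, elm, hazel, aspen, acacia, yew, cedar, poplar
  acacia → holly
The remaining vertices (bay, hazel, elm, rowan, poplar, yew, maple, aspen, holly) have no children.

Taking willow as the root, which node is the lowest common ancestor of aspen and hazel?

beech

aspen's ancestor chain is aspen, beech, willow and hazel's is hazel, beech, willow; they first meet at beech.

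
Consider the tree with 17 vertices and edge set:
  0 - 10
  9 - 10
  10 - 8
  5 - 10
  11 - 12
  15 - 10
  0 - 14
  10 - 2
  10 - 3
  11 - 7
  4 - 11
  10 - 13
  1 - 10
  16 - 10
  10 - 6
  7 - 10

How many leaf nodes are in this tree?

13

Degree-1 nodes: 1, 2, 3, 4, 5, 6, 8, 9, 12, 13, 14, 15, 16 — 13 of them.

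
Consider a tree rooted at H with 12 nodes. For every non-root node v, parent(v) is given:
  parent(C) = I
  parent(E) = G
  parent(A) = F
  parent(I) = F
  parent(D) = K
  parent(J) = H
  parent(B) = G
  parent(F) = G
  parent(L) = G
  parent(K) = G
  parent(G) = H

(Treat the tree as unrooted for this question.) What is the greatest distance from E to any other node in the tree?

A farthest node from E is C.
The path E–G–F–I–C has 4 edges.

4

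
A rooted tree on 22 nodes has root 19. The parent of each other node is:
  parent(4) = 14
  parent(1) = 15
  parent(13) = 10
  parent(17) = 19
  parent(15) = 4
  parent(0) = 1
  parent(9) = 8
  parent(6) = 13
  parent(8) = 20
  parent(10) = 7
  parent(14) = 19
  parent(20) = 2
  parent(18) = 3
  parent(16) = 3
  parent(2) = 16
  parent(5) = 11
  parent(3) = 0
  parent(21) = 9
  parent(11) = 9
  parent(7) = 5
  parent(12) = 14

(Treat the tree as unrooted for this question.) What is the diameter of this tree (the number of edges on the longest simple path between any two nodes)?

BFS from 6 reaches 17 last, at distance 18; BFS from 17 confirms no node is farther.
Path: 6-13-10-7-5-11-9-8-20-2-16-3-0-1-15-4-14-19-17.

18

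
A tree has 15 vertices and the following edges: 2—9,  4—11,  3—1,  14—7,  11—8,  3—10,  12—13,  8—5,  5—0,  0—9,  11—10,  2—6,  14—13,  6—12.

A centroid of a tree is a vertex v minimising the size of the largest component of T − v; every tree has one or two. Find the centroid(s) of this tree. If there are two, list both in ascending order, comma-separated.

Delete 0: the remaining components have sizes 7, 7. Max 7 ≤ 7, so 0 is a centroid.
Every other node leaves some component of size > 7, so the centroid is unique.

0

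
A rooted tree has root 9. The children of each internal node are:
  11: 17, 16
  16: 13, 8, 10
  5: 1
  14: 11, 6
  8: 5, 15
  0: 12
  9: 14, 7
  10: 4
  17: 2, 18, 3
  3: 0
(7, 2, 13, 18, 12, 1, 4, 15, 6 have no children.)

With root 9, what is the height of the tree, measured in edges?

6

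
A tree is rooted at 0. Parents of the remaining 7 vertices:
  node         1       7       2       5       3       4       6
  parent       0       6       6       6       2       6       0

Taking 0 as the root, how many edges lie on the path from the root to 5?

0–6–5 — 2 edges.

2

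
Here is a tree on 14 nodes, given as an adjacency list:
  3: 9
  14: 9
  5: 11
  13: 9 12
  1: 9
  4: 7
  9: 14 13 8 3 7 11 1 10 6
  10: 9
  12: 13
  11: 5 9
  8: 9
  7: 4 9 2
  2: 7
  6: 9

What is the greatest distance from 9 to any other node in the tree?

2

A farthest node from 9 is 2 (4, 5, 12 also at distance 2).
The path 9–7–2 has 2 edges.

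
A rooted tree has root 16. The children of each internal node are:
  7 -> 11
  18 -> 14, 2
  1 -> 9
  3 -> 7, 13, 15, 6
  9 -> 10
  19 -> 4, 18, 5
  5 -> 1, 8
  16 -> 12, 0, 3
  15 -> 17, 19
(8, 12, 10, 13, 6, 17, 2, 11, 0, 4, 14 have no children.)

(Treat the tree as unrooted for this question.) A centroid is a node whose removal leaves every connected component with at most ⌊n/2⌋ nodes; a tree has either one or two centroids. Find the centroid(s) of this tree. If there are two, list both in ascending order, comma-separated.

Delete 15: the remaining components have sizes 10, 8, 1. Max 10 ≤ 10, so 15 is a centroid.
19 is adjacent to 15 and is also a centroid (the largest component after removing it is likewise 10).

15, 19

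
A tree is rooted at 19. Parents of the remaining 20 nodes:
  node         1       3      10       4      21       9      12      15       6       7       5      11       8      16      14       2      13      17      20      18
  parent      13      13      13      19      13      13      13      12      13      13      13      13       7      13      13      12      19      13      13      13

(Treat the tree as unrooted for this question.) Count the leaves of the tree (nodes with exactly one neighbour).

Degree-1 nodes: 1, 2, 3, 4, 5, 6, 8, 9, 10, 11, 14, 15, 16, 17, 18, 20, 21 — 17 of them.

17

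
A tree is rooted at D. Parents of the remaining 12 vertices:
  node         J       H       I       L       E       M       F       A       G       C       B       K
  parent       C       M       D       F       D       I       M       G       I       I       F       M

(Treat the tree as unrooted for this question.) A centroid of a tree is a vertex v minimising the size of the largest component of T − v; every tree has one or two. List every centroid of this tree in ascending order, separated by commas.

Delete I: the remaining components have sizes 6, 2, 2, 2. Max 6 ≤ 6, so I is a centroid.
Every other node leaves some component of size > 6, so the centroid is unique.

I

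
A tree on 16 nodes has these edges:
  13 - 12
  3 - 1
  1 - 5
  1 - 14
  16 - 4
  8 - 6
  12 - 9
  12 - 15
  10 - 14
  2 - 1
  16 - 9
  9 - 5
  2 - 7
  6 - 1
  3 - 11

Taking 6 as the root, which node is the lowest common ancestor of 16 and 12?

16's ancestor chain is 16, 9, 5, 1, 6 and 12's is 12, 9, 5, 1, 6; they first meet at 9.

9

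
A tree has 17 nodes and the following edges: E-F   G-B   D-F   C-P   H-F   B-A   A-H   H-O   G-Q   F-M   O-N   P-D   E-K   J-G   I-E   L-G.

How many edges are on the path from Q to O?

The path is Q – G – B – A – H – O, which has 5 edges.

5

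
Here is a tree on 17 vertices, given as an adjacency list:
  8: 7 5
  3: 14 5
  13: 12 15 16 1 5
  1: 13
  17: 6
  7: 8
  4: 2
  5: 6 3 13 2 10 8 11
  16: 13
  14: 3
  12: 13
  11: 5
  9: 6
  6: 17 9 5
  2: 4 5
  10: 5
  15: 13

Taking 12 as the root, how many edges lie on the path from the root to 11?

Climbing from 11 to the root: 11 → 5 → 13 → 12. That's 3 steps.

3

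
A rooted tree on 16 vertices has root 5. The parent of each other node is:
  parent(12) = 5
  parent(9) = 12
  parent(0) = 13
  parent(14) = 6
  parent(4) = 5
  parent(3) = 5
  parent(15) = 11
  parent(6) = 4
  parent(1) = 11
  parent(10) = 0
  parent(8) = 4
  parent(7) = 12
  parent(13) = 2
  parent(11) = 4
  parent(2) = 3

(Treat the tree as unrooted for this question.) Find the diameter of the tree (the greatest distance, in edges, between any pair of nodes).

Starting from 10, a farthest node is 1 at distance 8.
One longest path: 10 - 0 - 13 - 2 - 3 - 5 - 4 - 11 - 1.
So the diameter is 8.

8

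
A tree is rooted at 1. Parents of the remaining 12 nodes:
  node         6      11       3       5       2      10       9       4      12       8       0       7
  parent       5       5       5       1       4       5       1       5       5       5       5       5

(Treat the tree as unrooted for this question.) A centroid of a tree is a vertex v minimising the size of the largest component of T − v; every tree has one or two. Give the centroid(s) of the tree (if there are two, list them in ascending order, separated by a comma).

5

If 5 is removed the pieces have sizes 2, 2, 1, 1, 1, 1, 1, 1, 1, 1, all ≤ ⌊13/2⌋ = 6.
Every other node leaves some component of size > 6, so the centroid is unique.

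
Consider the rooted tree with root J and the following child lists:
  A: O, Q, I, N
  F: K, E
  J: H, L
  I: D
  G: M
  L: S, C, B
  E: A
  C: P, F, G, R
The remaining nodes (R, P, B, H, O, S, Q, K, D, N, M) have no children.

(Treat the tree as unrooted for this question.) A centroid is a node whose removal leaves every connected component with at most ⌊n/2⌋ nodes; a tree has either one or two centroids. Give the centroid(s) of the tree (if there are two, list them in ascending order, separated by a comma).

Removing C splits the tree into components of sizes 9, 5, 2, 1, 1; the largest is 9 ≤ ⌊19/2⌋ = 9.
Every other node leaves some component of size > 9, so the centroid is unique.

C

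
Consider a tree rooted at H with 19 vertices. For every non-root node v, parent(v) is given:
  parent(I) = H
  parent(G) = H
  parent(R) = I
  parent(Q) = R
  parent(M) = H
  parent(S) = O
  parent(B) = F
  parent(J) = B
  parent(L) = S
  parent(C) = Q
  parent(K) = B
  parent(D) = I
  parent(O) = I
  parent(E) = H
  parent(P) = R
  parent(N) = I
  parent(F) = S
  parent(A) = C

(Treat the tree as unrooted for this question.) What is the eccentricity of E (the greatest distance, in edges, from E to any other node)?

7

A farthest node from E is K (J also at distance 7).
The path E-H-I-O-S-F-B-K has 7 edges.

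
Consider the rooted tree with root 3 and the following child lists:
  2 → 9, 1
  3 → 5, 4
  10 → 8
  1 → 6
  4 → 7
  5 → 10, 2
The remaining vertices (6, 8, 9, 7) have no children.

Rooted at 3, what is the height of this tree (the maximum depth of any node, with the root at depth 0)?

A deepest node is 6, reached by 3-5-2-1-6.
That path has 4 edges, so the height is 4.

4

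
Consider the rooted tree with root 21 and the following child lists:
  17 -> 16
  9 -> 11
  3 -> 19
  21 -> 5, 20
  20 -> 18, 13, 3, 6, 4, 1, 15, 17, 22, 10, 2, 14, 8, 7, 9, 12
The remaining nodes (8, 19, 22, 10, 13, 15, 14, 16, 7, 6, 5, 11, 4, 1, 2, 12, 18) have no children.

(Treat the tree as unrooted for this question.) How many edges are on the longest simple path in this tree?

4

A longest path is 19 – 3 – 20 – 17 – 16, with 4 edges.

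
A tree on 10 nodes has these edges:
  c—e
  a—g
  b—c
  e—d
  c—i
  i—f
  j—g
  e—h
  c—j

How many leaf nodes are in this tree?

The leaves are a, b, d, f, h.
That is 5 leaves.

5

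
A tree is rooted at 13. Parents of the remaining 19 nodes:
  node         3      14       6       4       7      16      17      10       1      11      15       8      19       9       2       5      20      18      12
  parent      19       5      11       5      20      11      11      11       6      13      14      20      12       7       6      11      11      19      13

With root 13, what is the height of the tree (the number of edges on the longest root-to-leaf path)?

4

The longest root-to-leaf path is 13–11–5–14–15 (4 edges).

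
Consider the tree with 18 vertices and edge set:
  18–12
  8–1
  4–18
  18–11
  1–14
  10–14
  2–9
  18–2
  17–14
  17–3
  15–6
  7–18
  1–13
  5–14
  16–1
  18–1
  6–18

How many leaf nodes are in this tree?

12

The leaves are 3, 4, 5, 7, 8, 9, 10, 11, 12, 13, 15, 16.
That is 12 leaves.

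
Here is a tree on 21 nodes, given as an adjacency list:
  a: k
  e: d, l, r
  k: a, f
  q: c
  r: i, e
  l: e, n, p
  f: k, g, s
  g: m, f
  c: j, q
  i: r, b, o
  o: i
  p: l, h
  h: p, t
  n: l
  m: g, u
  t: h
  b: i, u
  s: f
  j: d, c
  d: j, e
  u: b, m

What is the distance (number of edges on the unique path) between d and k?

9

d - e - r - i - b - u - m - g - f - k: 9 edges.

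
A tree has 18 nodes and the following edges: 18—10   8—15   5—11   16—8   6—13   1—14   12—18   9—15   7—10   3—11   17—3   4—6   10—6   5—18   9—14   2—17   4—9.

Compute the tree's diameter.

12

Starting from 16, a farthest node is 2 at distance 12.
One longest path: 16 – 8 – 15 – 9 – 4 – 6 – 10 – 18 – 5 – 11 – 3 – 17 – 2.
So the diameter is 12.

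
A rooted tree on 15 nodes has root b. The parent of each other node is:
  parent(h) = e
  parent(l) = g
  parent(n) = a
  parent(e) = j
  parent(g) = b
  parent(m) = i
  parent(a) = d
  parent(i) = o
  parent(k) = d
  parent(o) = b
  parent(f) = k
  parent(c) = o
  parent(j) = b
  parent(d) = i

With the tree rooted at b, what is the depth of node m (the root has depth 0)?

b–o–i–m — 3 edges.

3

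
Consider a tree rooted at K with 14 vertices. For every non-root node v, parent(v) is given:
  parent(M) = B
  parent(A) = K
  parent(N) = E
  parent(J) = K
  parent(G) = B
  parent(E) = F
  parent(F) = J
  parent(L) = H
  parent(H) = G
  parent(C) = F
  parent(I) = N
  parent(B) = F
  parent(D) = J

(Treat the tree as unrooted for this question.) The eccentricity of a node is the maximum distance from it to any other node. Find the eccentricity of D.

The node farthest from D is L, via D-J-F-B-G-H-L — 6 edges.

6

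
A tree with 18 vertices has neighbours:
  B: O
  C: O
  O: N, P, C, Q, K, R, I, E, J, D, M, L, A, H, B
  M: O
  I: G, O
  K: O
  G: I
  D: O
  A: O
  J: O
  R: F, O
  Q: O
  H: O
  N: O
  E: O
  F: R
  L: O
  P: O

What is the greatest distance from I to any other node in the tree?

3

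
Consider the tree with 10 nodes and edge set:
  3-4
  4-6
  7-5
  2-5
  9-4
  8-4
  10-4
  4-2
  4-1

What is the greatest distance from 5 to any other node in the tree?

A farthest node from 5 is 10 (9, 6, 3, 8, 1 also at distance 3).
The path 5 – 2 – 4 – 10 has 3 edges.

3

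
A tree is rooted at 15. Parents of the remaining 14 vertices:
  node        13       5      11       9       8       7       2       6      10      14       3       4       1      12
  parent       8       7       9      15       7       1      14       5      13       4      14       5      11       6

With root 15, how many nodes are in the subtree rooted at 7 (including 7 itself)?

11

7's subtree: {7, 5, 8, 4, 6, 13, 14, 12, 10, 3, 2}, size 11.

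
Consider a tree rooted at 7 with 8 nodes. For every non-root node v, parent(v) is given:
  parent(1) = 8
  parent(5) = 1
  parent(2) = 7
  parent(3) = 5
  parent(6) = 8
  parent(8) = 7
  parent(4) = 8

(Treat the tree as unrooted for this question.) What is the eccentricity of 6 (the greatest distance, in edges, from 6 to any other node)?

Distances from 6 peak at 4, attained at 3.
6-8-1-5-3

4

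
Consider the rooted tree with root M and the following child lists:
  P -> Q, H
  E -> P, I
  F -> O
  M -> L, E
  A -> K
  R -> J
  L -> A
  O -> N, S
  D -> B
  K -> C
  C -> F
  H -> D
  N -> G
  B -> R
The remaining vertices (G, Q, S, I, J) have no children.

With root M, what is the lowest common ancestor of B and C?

M

Path B→root: B D H P E M; path C→root: C K A L M.
First common node: M.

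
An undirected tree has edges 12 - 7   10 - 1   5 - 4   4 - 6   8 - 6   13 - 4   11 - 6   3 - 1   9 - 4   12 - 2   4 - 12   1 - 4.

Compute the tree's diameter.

4

Starting from 11, a farthest node is 10 at distance 4.
One longest path: 11-6-4-1-10.
So the diameter is 4.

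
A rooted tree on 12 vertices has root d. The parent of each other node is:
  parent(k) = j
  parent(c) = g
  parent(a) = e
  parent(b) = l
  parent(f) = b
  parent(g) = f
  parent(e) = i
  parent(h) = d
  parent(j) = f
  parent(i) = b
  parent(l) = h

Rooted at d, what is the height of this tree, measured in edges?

A deepest node is k, reached by d – h – l – b – f – j – k.
That path has 6 edges, so the height is 6.

6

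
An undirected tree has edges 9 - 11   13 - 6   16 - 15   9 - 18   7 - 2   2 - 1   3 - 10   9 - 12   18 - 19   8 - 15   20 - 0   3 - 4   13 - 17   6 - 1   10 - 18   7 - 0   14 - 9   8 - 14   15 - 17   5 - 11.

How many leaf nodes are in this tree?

The leaves are 4, 5, 12, 16, 19, 20.
That is 6 leaves.

6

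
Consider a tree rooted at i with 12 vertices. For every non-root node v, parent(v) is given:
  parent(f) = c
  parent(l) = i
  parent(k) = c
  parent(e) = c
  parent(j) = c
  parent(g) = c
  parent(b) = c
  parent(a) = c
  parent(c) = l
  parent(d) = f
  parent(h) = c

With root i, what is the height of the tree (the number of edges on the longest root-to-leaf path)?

A deepest node is d, reached by i – l – c – f – d.
That path has 4 edges, so the height is 4.

4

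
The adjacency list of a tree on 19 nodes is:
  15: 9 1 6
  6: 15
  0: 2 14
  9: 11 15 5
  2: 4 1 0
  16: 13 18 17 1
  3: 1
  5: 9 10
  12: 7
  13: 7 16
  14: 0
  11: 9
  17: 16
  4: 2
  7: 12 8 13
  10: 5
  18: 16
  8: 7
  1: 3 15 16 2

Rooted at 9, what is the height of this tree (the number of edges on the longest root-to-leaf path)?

12 sits deepest: 9 → 15 → 1 → 16 → 13 → 7 → 12 — 6 edges from the root.

6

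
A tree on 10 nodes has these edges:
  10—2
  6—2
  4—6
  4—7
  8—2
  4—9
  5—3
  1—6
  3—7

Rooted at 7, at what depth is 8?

Climbing from 8 to the root: 8 → 2 → 6 → 4 → 7. That's 4 steps.

4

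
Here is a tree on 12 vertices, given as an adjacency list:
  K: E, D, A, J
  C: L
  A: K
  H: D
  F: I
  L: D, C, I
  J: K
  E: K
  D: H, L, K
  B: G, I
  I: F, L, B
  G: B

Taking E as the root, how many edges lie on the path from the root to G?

E – K – D – L – I – B – G — 6 edges.

6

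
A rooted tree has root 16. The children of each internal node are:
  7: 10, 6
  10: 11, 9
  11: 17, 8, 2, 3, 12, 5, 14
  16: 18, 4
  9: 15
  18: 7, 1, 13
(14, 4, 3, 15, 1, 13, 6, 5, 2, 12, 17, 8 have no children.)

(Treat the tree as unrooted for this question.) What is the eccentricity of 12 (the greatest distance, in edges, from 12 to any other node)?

6

Distances from 12 peak at 6, attained at 4.
12-11-10-7-18-16-4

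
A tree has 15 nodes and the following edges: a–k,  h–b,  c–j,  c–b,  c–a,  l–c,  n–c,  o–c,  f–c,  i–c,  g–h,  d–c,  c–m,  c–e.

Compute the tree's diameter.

Starting from g, a farthest node is k at distance 5.
One longest path: g – h – b – c – a – k.
So the diameter is 5.

5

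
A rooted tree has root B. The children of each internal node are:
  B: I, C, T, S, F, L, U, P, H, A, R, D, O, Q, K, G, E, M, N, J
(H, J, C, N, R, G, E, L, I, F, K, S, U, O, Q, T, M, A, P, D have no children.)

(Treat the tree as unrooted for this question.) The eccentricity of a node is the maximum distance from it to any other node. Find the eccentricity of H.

Distances from H peak at 2, attained at F (I, D, G, R, S, P, J, C, M, O, U, K, N, T, Q, A, E, L also at distance 2).
H – B – F

2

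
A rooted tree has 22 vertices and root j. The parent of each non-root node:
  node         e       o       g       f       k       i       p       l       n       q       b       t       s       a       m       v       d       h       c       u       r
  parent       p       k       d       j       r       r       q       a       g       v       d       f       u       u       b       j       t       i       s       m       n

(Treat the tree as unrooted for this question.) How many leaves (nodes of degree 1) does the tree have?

5

Exactly 5 nodes have a single neighbour: c, e, h, l, o.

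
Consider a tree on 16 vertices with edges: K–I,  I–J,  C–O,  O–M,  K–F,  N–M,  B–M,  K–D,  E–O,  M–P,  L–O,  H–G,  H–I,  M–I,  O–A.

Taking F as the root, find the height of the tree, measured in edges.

5

C sits deepest: F → K → I → M → O → C — 5 edges from the root.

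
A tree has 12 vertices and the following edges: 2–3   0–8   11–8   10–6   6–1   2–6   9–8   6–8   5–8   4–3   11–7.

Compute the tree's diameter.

6

Starting from 4, a farthest node is 7 at distance 6.
One longest path: 4 - 3 - 2 - 6 - 8 - 11 - 7.
So the diameter is 6.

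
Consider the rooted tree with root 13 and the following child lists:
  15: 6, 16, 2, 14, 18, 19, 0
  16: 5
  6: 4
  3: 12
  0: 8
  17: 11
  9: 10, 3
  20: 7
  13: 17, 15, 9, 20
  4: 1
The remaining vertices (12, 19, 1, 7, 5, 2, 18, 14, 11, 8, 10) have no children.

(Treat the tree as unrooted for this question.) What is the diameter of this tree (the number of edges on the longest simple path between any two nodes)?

BFS from 12 reaches 1 last, at distance 7; BFS from 1 confirms no node is farther.
Path: 12–3–9–13–15–6–4–1.

7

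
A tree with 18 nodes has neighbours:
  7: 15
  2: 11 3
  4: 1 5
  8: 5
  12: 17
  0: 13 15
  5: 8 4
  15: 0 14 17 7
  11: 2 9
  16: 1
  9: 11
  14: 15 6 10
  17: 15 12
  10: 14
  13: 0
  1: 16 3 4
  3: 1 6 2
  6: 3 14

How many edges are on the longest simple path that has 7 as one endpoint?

Distances from 7 peak at 8, attained at 8.
7 – 15 – 14 – 6 – 3 – 1 – 4 – 5 – 8

8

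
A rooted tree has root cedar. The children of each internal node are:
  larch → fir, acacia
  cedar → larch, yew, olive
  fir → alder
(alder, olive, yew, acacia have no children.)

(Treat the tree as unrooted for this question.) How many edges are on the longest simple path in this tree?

4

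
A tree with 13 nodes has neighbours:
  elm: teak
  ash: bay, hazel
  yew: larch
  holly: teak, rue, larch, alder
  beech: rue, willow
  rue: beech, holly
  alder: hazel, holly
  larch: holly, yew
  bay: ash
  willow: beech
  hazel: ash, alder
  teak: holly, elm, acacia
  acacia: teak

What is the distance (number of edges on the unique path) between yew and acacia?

4

Walking from yew: yew–larch–holly–teak–acacia. Length 4.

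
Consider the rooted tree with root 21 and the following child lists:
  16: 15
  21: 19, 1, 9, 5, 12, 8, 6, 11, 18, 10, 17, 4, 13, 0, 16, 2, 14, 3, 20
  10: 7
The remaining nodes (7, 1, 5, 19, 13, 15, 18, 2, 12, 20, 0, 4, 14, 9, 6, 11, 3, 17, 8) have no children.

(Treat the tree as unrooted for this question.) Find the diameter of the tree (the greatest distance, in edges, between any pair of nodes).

4

A longest path is 15–16–21–10–7, with 4 edges.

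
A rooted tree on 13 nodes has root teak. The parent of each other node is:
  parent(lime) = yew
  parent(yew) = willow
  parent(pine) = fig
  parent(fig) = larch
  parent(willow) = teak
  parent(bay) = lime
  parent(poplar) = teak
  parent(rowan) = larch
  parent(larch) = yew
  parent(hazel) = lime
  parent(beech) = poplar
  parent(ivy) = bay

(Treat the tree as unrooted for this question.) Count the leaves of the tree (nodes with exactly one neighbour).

Degree-1 nodes: beech, hazel, ivy, pine, rowan — 5 of them.

5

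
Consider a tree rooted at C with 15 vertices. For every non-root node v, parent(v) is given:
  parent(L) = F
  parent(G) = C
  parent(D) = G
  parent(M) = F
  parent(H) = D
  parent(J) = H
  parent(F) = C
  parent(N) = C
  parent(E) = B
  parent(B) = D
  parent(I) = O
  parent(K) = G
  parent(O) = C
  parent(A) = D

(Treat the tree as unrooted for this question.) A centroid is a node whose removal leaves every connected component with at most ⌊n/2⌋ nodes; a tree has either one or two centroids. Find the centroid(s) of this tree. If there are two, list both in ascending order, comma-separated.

G

If G is removed the pieces have sizes 7, 6, 1, all ≤ ⌊15/2⌋ = 7.
No neighbour of G does as well, so G is the unique centroid.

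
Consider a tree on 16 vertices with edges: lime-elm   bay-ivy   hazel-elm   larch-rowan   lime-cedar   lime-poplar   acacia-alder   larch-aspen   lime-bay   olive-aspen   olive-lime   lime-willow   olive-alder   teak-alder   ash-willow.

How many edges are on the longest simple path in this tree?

BFS from rowan reaches hazel last, at distance 6; BFS from hazel confirms no node is farther.
Path: rowan – larch – aspen – olive – lime – elm – hazel.

6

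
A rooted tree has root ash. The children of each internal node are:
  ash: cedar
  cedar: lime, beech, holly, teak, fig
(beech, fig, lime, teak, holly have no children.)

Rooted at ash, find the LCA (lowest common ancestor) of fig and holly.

fig's ancestor chain is fig, cedar, ash and holly's is holly, cedar, ash; they first meet at cedar.

cedar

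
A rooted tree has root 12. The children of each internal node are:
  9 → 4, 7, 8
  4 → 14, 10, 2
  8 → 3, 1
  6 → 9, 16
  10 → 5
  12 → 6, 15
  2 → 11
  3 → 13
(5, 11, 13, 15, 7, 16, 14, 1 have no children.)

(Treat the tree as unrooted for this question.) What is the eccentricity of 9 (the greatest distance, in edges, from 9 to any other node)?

3

The node farthest from 9 is 13 (11, 5, 15 also at distance 3), via 9–8–3–13 — 3 edges.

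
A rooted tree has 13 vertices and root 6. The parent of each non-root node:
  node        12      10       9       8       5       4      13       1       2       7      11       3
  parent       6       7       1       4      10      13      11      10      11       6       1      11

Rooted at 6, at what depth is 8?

7

6 → 7 → 10 → 1 → 11 → 13 → 4 → 8 — 7 edges.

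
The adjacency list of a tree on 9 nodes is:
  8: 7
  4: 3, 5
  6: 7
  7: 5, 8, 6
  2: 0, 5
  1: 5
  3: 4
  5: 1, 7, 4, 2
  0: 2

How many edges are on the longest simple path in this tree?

BFS from 0 reaches 6 last, at distance 4; BFS from 6 confirms no node is farther.
Path: 0 - 2 - 5 - 7 - 6.

4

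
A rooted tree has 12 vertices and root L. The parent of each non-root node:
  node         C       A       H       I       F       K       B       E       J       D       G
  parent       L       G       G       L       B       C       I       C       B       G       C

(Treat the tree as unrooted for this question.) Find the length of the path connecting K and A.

3

Walking from K: K - C - G - A. Length 3.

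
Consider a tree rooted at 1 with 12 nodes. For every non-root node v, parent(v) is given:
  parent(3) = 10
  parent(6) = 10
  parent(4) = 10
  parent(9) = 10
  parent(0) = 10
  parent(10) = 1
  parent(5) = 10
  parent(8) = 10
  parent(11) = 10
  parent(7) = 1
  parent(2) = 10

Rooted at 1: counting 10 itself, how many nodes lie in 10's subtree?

10

10's subtree: {10, 3, 8, 5, 6, 4, 9, 0, 11, 2}, size 10.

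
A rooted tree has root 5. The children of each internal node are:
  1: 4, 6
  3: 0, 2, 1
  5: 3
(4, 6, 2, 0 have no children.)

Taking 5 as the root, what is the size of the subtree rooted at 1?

3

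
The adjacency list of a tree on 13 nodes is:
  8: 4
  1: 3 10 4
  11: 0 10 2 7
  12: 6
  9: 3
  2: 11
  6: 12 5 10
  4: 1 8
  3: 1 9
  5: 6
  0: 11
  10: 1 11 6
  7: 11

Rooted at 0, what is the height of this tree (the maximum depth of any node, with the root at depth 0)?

5

9 sits deepest: 0 → 11 → 10 → 1 → 3 → 9 — 5 edges from the root.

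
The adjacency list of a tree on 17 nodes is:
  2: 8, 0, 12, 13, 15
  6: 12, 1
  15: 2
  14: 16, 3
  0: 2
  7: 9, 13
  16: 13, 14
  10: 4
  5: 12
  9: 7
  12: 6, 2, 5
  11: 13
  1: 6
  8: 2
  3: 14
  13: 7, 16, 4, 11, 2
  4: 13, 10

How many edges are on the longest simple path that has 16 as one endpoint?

Distances from 16 peak at 5, attained at 1.
16-13-2-12-6-1

5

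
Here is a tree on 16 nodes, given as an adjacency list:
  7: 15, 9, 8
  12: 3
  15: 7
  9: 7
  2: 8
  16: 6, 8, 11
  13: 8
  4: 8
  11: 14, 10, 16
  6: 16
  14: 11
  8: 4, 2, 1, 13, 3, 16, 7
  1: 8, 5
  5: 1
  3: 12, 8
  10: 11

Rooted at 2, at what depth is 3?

2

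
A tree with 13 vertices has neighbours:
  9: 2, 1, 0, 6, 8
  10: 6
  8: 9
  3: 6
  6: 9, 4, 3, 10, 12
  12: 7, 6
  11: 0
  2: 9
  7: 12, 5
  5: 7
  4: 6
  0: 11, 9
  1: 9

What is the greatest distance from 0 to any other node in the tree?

The node farthest from 0 is 5, via 0-9-6-12-7-5 — 5 edges.

5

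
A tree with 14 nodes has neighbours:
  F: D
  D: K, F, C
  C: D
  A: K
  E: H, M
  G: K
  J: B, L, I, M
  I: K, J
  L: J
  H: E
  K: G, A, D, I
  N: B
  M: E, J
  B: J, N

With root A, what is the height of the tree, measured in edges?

A deepest node is H, reached by A–K–I–J–M–E–H.
That path has 6 edges, so the height is 6.

6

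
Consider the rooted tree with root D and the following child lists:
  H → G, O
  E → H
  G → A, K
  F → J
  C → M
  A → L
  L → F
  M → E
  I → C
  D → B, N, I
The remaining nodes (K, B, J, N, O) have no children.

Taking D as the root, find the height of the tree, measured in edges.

A deepest node is J, reached by D – I – C – M – E – H – G – A – L – F – J.
That path has 10 edges, so the height is 10.

10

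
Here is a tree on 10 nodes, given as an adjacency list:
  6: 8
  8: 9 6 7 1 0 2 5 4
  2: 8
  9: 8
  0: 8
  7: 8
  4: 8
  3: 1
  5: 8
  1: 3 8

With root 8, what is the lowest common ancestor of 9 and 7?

8

Ancestors of 9 (toward the root): 9, 8.
Ancestors of 7: 7, 8.
The deepest node appearing in both lists is 8.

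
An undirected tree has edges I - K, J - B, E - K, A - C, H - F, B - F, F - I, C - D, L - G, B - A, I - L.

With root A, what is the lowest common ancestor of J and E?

B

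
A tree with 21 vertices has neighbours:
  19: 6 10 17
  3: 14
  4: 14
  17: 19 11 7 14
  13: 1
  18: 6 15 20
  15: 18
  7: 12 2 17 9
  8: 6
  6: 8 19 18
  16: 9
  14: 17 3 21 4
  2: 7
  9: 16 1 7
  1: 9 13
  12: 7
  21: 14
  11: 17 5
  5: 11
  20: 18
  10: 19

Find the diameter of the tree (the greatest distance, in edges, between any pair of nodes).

8

Starting from 13, a farthest node is 15 at distance 8.
One longest path: 13-1-9-7-17-19-6-18-15.
So the diameter is 8.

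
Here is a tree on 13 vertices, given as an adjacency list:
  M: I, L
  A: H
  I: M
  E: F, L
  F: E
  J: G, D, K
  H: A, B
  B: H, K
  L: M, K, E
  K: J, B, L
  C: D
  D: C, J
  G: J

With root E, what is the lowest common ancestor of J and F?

J's ancestor chain is J, K, L, E and F's is F, E; they first meet at E.

E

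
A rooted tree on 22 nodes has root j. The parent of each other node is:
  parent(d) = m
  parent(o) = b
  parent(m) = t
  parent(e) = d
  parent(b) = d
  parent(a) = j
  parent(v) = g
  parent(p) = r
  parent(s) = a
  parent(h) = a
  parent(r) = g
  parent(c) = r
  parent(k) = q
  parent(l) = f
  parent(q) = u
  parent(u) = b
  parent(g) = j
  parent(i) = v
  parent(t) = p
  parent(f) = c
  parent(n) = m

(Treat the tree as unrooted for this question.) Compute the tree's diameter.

12

BFS from h reaches k last, at distance 12; BFS from k confirms no node is farther.
Path: h - a - j - g - r - p - t - m - d - b - u - q - k.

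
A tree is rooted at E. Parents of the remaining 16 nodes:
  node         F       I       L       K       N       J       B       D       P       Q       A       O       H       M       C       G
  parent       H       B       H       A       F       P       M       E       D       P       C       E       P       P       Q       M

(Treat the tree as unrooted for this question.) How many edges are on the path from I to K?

I - B - M - P - Q - C - A - K: 7 edges.

7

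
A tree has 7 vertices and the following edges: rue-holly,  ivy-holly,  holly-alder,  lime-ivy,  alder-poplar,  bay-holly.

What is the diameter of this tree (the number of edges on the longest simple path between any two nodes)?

BFS from lime reaches poplar last, at distance 4; BFS from poplar confirms no node is farther.
Path: lime–ivy–holly–alder–poplar.

4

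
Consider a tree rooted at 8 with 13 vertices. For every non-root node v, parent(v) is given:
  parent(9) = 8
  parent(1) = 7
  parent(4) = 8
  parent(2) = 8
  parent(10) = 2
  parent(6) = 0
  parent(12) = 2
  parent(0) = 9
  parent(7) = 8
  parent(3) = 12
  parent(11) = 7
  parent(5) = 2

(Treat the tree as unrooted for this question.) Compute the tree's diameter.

6

Starting from 6, a farthest node is 3 at distance 6.
One longest path: 6 – 0 – 9 – 8 – 2 – 12 – 3.
So the diameter is 6.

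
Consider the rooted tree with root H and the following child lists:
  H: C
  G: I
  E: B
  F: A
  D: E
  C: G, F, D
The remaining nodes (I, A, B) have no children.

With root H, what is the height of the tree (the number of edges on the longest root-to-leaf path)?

4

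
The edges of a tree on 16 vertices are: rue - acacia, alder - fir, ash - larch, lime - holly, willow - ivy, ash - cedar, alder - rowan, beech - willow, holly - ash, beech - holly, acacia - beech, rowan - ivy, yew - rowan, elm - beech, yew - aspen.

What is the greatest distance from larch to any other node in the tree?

The node farthest from larch is fir (aspen also at distance 8), via larch-ash-holly-beech-willow-ivy-rowan-alder-fir — 8 edges.

8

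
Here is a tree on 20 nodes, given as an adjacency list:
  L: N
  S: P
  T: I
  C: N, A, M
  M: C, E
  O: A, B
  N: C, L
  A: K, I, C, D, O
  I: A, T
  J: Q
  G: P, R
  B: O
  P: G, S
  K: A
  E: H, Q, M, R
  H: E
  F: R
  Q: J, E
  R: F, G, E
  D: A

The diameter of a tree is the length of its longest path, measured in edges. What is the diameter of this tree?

9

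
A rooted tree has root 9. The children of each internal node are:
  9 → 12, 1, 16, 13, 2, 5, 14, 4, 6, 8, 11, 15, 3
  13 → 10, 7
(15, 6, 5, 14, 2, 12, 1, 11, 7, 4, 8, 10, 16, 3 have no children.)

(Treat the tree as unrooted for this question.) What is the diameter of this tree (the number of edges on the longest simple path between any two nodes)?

BFS from 10 reaches 3 last, at distance 3; BFS from 3 confirms no node is farther.
Path: 10-13-9-3.

3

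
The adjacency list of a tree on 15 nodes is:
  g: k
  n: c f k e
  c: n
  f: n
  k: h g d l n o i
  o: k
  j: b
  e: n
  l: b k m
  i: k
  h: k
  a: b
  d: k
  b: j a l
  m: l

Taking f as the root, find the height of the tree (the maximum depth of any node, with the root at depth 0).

5

The longest root-to-leaf path is f → n → k → l → b → j (5 edges).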